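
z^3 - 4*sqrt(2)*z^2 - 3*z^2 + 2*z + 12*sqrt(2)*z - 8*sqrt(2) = (z - 2)*(z - 1)*(z - 4*sqrt(2))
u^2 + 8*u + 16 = (u + 4)^2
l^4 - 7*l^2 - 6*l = l*(l - 3)*(l + 1)*(l + 2)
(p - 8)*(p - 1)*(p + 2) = p^3 - 7*p^2 - 10*p + 16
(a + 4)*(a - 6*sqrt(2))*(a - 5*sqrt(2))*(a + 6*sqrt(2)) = a^4 - 5*sqrt(2)*a^3 + 4*a^3 - 72*a^2 - 20*sqrt(2)*a^2 - 288*a + 360*sqrt(2)*a + 1440*sqrt(2)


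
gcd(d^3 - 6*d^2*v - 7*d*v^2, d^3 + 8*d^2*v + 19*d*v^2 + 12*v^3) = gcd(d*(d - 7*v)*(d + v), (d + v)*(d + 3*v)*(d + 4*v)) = d + v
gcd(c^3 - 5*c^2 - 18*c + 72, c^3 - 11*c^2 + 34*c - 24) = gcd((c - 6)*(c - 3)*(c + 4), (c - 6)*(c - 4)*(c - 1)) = c - 6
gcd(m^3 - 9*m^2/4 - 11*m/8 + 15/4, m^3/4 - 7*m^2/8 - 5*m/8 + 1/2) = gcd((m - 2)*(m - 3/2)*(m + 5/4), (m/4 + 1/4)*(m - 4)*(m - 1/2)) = 1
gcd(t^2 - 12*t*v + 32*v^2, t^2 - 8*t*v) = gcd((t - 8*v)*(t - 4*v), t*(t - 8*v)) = t - 8*v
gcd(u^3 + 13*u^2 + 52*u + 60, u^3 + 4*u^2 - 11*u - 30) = u^2 + 7*u + 10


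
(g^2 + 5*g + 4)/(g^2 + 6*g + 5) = (g + 4)/(g + 5)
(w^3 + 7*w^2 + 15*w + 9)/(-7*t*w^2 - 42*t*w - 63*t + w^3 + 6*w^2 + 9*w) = (-w - 1)/(7*t - w)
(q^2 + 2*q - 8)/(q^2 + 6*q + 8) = (q - 2)/(q + 2)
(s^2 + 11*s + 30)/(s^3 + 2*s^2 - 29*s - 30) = (s + 5)/(s^2 - 4*s - 5)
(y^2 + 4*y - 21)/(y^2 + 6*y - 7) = (y - 3)/(y - 1)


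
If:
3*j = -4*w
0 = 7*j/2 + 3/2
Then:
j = -3/7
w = 9/28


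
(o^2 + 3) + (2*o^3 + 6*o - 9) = 2*o^3 + o^2 + 6*o - 6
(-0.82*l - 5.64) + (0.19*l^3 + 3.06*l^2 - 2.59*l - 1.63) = 0.19*l^3 + 3.06*l^2 - 3.41*l - 7.27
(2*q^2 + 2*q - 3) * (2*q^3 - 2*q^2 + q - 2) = 4*q^5 - 8*q^3 + 4*q^2 - 7*q + 6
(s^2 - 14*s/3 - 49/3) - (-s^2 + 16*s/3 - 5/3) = 2*s^2 - 10*s - 44/3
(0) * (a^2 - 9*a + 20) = 0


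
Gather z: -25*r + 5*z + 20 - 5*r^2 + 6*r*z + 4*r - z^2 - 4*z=-5*r^2 - 21*r - z^2 + z*(6*r + 1) + 20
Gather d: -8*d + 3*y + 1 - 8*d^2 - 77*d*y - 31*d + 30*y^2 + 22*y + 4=-8*d^2 + d*(-77*y - 39) + 30*y^2 + 25*y + 5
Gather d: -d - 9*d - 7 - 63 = -10*d - 70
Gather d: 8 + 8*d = 8*d + 8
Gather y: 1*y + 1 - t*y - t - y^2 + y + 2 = -t - y^2 + y*(2 - t) + 3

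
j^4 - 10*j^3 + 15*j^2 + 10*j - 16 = (j - 8)*(j - 2)*(j - 1)*(j + 1)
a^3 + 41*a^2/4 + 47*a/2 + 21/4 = (a + 1/4)*(a + 3)*(a + 7)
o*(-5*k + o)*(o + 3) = -5*k*o^2 - 15*k*o + o^3 + 3*o^2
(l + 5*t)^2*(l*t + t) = l^3*t + 10*l^2*t^2 + l^2*t + 25*l*t^3 + 10*l*t^2 + 25*t^3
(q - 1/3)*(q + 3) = q^2 + 8*q/3 - 1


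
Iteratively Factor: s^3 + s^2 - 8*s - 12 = (s - 3)*(s^2 + 4*s + 4) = (s - 3)*(s + 2)*(s + 2)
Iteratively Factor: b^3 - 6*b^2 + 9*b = (b)*(b^2 - 6*b + 9) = b*(b - 3)*(b - 3)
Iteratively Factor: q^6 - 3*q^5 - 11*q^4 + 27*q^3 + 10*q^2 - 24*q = (q - 2)*(q^5 - q^4 - 13*q^3 + q^2 + 12*q) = (q - 2)*(q + 3)*(q^4 - 4*q^3 - q^2 + 4*q) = (q - 4)*(q - 2)*(q + 3)*(q^3 - q) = (q - 4)*(q - 2)*(q - 1)*(q + 3)*(q^2 + q) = (q - 4)*(q - 2)*(q - 1)*(q + 1)*(q + 3)*(q)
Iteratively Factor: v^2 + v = (v)*(v + 1)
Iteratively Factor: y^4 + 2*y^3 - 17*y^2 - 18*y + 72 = (y + 3)*(y^3 - y^2 - 14*y + 24) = (y - 2)*(y + 3)*(y^2 + y - 12) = (y - 3)*(y - 2)*(y + 3)*(y + 4)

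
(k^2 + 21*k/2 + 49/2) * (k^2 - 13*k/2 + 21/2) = k^4 + 4*k^3 - 133*k^2/4 - 49*k + 1029/4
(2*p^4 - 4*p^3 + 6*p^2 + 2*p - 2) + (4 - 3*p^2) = 2*p^4 - 4*p^3 + 3*p^2 + 2*p + 2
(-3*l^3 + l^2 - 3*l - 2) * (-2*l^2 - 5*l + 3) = 6*l^5 + 13*l^4 - 8*l^3 + 22*l^2 + l - 6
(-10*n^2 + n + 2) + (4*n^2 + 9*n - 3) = -6*n^2 + 10*n - 1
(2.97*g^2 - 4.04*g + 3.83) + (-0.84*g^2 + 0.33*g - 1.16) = 2.13*g^2 - 3.71*g + 2.67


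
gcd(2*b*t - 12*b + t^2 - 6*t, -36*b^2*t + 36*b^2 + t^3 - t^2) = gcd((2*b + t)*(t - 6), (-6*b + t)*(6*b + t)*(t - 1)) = 1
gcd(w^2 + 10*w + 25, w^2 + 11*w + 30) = w + 5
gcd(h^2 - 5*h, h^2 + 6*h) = h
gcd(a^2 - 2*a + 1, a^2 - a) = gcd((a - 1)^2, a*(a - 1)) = a - 1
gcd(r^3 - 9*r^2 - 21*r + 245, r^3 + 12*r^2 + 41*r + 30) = r + 5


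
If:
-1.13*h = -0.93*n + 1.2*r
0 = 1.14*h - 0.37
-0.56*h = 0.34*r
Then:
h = 0.32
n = -0.30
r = -0.53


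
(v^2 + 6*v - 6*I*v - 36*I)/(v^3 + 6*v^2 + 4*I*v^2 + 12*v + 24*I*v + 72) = (v - 6*I)/(v^2 + 4*I*v + 12)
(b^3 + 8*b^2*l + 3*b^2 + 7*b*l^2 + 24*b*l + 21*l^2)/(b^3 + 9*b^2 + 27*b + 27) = (b^2 + 8*b*l + 7*l^2)/(b^2 + 6*b + 9)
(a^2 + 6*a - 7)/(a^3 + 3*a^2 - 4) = (a + 7)/(a^2 + 4*a + 4)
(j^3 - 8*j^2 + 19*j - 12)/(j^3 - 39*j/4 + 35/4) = 4*(j^2 - 7*j + 12)/(4*j^2 + 4*j - 35)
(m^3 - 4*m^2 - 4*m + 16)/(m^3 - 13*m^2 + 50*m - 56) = (m + 2)/(m - 7)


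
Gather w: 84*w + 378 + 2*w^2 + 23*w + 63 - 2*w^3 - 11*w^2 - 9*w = -2*w^3 - 9*w^2 + 98*w + 441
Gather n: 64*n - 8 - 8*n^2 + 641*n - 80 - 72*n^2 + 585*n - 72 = -80*n^2 + 1290*n - 160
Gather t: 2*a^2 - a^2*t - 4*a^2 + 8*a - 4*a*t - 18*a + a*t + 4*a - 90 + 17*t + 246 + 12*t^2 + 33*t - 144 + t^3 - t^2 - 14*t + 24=-2*a^2 - 6*a + t^3 + 11*t^2 + t*(-a^2 - 3*a + 36) + 36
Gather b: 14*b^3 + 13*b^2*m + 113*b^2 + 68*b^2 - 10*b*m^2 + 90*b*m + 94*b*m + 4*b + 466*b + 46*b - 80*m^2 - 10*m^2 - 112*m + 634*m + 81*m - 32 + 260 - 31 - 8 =14*b^3 + b^2*(13*m + 181) + b*(-10*m^2 + 184*m + 516) - 90*m^2 + 603*m + 189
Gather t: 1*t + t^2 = t^2 + t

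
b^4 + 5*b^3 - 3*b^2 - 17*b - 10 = (b - 2)*(b + 1)^2*(b + 5)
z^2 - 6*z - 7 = (z - 7)*(z + 1)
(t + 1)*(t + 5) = t^2 + 6*t + 5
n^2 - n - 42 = (n - 7)*(n + 6)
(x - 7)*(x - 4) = x^2 - 11*x + 28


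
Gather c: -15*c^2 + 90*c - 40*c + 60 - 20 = -15*c^2 + 50*c + 40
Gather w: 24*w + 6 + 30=24*w + 36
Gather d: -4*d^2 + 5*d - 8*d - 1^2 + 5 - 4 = -4*d^2 - 3*d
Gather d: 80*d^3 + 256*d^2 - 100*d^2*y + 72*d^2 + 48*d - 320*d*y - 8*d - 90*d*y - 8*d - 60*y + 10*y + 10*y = 80*d^3 + d^2*(328 - 100*y) + d*(32 - 410*y) - 40*y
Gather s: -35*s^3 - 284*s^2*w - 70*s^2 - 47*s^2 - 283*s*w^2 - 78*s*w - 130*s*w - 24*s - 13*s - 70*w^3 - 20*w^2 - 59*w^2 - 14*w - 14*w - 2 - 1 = -35*s^3 + s^2*(-284*w - 117) + s*(-283*w^2 - 208*w - 37) - 70*w^3 - 79*w^2 - 28*w - 3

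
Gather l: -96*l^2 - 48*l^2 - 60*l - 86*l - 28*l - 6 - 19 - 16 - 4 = -144*l^2 - 174*l - 45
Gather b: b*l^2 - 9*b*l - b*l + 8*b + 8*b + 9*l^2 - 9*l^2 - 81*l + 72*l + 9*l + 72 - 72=b*(l^2 - 10*l + 16)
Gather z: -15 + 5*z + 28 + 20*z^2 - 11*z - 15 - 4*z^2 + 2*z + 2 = 16*z^2 - 4*z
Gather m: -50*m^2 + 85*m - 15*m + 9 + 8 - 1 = -50*m^2 + 70*m + 16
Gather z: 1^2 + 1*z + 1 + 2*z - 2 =3*z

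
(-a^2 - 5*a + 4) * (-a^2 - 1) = a^4 + 5*a^3 - 3*a^2 + 5*a - 4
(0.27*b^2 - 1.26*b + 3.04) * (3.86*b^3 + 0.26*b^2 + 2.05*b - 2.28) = 1.0422*b^5 - 4.7934*b^4 + 11.9603*b^3 - 2.4082*b^2 + 9.1048*b - 6.9312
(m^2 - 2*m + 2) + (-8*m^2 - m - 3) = -7*m^2 - 3*m - 1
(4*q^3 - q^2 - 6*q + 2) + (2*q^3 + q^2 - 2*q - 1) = 6*q^3 - 8*q + 1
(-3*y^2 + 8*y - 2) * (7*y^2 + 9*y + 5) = -21*y^4 + 29*y^3 + 43*y^2 + 22*y - 10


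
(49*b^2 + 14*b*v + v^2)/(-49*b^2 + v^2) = (7*b + v)/(-7*b + v)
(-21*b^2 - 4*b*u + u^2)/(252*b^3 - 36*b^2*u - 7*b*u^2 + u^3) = (3*b + u)/(-36*b^2 + u^2)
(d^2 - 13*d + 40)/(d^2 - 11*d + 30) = (d - 8)/(d - 6)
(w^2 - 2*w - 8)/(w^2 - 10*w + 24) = (w + 2)/(w - 6)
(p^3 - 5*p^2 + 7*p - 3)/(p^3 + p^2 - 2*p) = (p^2 - 4*p + 3)/(p*(p + 2))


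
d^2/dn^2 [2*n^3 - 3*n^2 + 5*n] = 12*n - 6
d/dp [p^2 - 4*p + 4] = 2*p - 4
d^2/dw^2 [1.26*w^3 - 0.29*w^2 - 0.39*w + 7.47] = 7.56*w - 0.58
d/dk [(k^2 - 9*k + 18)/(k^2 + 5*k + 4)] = 14*(k^2 - 2*k - 9)/(k^4 + 10*k^3 + 33*k^2 + 40*k + 16)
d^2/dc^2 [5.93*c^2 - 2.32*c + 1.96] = 11.8600000000000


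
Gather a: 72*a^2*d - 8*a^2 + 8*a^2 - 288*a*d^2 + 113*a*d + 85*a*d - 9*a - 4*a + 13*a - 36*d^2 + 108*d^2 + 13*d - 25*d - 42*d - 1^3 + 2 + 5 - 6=72*a^2*d + a*(-288*d^2 + 198*d) + 72*d^2 - 54*d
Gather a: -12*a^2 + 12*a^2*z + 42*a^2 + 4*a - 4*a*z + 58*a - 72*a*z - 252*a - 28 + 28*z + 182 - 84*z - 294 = a^2*(12*z + 30) + a*(-76*z - 190) - 56*z - 140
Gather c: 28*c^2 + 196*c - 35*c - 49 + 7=28*c^2 + 161*c - 42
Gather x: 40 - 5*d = 40 - 5*d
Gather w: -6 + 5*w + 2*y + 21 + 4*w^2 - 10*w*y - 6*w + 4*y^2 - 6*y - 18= 4*w^2 + w*(-10*y - 1) + 4*y^2 - 4*y - 3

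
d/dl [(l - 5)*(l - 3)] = 2*l - 8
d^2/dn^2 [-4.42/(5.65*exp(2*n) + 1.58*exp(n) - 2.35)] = (-4.42*(11.3*exp(n) + 1.58)*(22.6*exp(n) + 3.16)*exp(n) + (99.892*exp(n) + 6.9836)*(5.65*exp(2*n) + 1.58*exp(n) - 2.35))*exp(n)/(5.65*exp(2*n) + 1.58*exp(n) - 2.35)^3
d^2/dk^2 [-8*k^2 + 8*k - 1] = -16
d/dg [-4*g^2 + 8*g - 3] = 8 - 8*g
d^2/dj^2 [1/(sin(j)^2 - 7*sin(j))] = (-4*sin(j) + 21 - 43/sin(j) - 42/sin(j)^2 + 98/sin(j)^3)/(sin(j) - 7)^3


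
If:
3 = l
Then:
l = 3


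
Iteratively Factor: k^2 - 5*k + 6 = (k - 2)*(k - 3)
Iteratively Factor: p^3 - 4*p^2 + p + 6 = (p - 2)*(p^2 - 2*p - 3) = (p - 3)*(p - 2)*(p + 1)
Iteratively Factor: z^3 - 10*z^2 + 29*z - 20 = (z - 4)*(z^2 - 6*z + 5) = (z - 5)*(z - 4)*(z - 1)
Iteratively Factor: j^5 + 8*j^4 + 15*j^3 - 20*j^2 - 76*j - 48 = (j + 1)*(j^4 + 7*j^3 + 8*j^2 - 28*j - 48) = (j - 2)*(j + 1)*(j^3 + 9*j^2 + 26*j + 24) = (j - 2)*(j + 1)*(j + 3)*(j^2 + 6*j + 8) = (j - 2)*(j + 1)*(j + 2)*(j + 3)*(j + 4)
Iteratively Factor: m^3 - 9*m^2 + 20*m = (m)*(m^2 - 9*m + 20) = m*(m - 5)*(m - 4)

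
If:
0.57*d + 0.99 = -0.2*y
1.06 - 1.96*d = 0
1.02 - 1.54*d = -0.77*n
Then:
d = 0.54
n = -0.24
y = -6.49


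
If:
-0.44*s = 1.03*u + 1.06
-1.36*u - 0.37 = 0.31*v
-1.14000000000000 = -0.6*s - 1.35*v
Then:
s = -1.07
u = -0.57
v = 1.32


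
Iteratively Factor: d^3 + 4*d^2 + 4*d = (d + 2)*(d^2 + 2*d) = (d + 2)^2*(d)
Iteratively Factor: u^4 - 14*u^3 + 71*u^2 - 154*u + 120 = (u - 3)*(u^3 - 11*u^2 + 38*u - 40) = (u - 3)*(u - 2)*(u^2 - 9*u + 20) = (u - 4)*(u - 3)*(u - 2)*(u - 5)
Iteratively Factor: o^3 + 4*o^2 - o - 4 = (o + 1)*(o^2 + 3*o - 4) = (o + 1)*(o + 4)*(o - 1)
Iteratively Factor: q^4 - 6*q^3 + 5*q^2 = (q)*(q^3 - 6*q^2 + 5*q) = q^2*(q^2 - 6*q + 5) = q^2*(q - 1)*(q - 5)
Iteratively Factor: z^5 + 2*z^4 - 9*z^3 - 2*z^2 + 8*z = (z - 1)*(z^4 + 3*z^3 - 6*z^2 - 8*z) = z*(z - 1)*(z^3 + 3*z^2 - 6*z - 8) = z*(z - 2)*(z - 1)*(z^2 + 5*z + 4) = z*(z - 2)*(z - 1)*(z + 1)*(z + 4)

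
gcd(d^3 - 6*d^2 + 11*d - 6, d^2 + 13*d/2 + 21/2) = 1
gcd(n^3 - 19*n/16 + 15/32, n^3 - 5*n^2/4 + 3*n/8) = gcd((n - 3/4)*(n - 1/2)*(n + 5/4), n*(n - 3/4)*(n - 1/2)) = n^2 - 5*n/4 + 3/8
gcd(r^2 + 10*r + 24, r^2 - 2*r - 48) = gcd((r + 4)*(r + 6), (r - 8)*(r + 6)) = r + 6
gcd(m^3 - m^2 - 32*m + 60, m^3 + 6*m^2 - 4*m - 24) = m^2 + 4*m - 12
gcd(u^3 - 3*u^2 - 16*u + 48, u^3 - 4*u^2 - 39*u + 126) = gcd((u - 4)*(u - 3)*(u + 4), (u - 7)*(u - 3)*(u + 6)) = u - 3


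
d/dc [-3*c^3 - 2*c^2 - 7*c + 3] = -9*c^2 - 4*c - 7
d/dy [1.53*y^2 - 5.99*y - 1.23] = 3.06*y - 5.99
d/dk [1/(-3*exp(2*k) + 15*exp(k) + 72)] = (2*exp(k) - 5)*exp(k)/(3*(-exp(2*k) + 5*exp(k) + 24)^2)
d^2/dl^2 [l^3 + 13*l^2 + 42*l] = 6*l + 26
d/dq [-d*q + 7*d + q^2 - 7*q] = -d + 2*q - 7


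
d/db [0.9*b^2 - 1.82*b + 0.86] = 1.8*b - 1.82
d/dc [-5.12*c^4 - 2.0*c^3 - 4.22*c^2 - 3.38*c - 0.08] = -20.48*c^3 - 6.0*c^2 - 8.44*c - 3.38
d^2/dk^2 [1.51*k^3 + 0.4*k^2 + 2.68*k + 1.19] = 9.06*k + 0.8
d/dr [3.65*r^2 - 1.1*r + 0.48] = 7.3*r - 1.1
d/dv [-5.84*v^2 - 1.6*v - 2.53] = -11.68*v - 1.6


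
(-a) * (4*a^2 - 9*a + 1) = -4*a^3 + 9*a^2 - a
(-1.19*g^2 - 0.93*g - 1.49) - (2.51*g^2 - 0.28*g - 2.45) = -3.7*g^2 - 0.65*g + 0.96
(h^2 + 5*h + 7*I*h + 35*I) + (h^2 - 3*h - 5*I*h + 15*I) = 2*h^2 + 2*h + 2*I*h + 50*I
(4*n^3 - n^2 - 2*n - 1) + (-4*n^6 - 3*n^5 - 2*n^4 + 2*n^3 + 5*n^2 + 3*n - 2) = -4*n^6 - 3*n^5 - 2*n^4 + 6*n^3 + 4*n^2 + n - 3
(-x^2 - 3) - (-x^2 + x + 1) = -x - 4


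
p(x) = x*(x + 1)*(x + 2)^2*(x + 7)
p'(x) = x*(x + 1)*(x + 2)^2 + x*(x + 1)*(x + 7)*(2*x + 4) + x*(x + 2)^2*(x + 7) + (x + 1)*(x + 2)^2*(x + 7) = 5*x^4 + 48*x^3 + 129*x^2 + 120*x + 28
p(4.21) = 9482.19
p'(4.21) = 7972.01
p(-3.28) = 45.58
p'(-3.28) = -92.85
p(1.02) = 150.71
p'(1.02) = 340.96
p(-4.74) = 300.79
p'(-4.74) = -230.34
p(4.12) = 8785.67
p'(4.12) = 7509.61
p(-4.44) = 232.79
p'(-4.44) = -219.98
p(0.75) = 76.92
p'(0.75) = 212.39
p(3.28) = 4023.26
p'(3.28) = 4081.95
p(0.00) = 0.00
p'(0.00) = 28.00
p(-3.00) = 24.00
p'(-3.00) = -62.00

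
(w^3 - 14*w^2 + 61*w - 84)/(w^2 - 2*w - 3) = (w^2 - 11*w + 28)/(w + 1)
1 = 1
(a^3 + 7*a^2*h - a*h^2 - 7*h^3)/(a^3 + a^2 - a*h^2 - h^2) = (a + 7*h)/(a + 1)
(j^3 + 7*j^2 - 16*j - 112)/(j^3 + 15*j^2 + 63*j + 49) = (j^2 - 16)/(j^2 + 8*j + 7)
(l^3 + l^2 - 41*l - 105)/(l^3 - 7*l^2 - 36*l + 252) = (l^2 + 8*l + 15)/(l^2 - 36)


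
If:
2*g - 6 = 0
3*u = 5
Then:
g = 3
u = 5/3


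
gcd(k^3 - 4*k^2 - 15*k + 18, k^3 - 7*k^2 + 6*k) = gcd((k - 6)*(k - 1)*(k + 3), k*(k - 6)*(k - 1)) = k^2 - 7*k + 6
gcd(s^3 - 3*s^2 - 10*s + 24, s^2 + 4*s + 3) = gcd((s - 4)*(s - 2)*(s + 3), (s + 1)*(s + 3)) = s + 3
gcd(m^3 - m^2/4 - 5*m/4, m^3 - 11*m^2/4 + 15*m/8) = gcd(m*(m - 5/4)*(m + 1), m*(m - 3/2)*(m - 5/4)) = m^2 - 5*m/4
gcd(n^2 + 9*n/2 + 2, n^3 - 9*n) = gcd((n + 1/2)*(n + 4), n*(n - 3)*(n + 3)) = 1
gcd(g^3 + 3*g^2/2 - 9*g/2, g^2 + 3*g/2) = g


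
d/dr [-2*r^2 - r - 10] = -4*r - 1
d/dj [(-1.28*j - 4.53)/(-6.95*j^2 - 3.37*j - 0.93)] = (8.896*j^2 + 4.3136*j - (1.28*j + 4.53)*(13.9*j + 3.37) + 1.1904)/(6.95*j^2 + 3.37*j + 0.93)^2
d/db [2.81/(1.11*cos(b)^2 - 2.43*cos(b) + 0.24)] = (6.2382*cos(b) - 6.8283)*sin(b)/(1.11*cos(b)^2 - 2.43*cos(b) + 0.24)^2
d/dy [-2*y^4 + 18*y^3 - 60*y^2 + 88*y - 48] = -8*y^3 + 54*y^2 - 120*y + 88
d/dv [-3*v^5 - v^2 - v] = -15*v^4 - 2*v - 1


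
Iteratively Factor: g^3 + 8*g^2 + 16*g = (g + 4)*(g^2 + 4*g) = (g + 4)^2*(g)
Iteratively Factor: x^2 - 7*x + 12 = (x - 3)*(x - 4)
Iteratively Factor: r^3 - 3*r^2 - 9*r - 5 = (r + 1)*(r^2 - 4*r - 5) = (r - 5)*(r + 1)*(r + 1)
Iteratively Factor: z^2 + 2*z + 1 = (z + 1)*(z + 1)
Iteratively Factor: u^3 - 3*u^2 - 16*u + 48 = (u + 4)*(u^2 - 7*u + 12) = (u - 3)*(u + 4)*(u - 4)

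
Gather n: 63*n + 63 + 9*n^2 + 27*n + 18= 9*n^2 + 90*n + 81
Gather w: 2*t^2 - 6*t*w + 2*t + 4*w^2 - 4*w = 2*t^2 + 2*t + 4*w^2 + w*(-6*t - 4)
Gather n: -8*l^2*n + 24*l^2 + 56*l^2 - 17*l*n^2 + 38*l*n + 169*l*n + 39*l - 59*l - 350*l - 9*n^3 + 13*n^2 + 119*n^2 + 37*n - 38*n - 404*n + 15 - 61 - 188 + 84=80*l^2 - 370*l - 9*n^3 + n^2*(132 - 17*l) + n*(-8*l^2 + 207*l - 405) - 150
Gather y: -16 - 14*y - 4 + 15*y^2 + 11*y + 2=15*y^2 - 3*y - 18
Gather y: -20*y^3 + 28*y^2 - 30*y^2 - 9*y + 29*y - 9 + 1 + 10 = -20*y^3 - 2*y^2 + 20*y + 2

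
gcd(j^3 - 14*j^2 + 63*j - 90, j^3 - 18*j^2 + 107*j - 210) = j^2 - 11*j + 30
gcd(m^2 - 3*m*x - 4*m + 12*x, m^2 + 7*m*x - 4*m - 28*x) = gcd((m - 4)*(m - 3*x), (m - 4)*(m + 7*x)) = m - 4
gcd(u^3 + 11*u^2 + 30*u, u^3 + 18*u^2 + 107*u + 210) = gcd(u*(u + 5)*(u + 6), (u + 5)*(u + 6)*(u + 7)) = u^2 + 11*u + 30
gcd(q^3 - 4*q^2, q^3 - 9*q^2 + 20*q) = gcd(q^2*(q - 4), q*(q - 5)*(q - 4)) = q^2 - 4*q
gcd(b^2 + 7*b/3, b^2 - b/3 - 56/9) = b + 7/3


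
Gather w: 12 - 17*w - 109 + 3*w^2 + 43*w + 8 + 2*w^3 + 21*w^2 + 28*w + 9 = 2*w^3 + 24*w^2 + 54*w - 80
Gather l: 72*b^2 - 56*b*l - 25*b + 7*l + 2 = 72*b^2 - 25*b + l*(7 - 56*b) + 2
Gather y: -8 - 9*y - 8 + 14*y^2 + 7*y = 14*y^2 - 2*y - 16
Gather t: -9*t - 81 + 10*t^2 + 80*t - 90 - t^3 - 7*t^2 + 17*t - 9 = -t^3 + 3*t^2 + 88*t - 180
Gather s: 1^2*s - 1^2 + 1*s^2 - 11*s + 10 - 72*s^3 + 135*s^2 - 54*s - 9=-72*s^3 + 136*s^2 - 64*s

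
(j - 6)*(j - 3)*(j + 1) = j^3 - 8*j^2 + 9*j + 18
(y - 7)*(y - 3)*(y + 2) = y^3 - 8*y^2 + y + 42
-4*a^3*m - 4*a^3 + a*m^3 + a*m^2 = (-2*a + m)*(2*a + m)*(a*m + a)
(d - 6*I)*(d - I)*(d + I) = d^3 - 6*I*d^2 + d - 6*I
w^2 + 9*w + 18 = (w + 3)*(w + 6)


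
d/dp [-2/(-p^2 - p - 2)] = 2*(-2*p - 1)/(p^2 + p + 2)^2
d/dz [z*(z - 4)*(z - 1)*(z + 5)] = 4*z^3 - 42*z + 20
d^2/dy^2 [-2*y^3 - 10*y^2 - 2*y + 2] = -12*y - 20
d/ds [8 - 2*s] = -2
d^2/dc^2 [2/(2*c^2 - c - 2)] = 4*(4*c^2 - 2*c - (4*c - 1)^2 - 4)/(-2*c^2 + c + 2)^3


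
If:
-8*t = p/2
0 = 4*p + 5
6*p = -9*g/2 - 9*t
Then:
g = 145/96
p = -5/4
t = 5/64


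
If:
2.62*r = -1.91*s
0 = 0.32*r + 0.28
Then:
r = -0.88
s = 1.20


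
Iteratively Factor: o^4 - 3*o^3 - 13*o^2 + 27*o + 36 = (o + 3)*(o^3 - 6*o^2 + 5*o + 12) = (o - 3)*(o + 3)*(o^2 - 3*o - 4) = (o - 4)*(o - 3)*(o + 3)*(o + 1)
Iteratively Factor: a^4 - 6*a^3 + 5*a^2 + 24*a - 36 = (a - 3)*(a^3 - 3*a^2 - 4*a + 12) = (a - 3)*(a + 2)*(a^2 - 5*a + 6) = (a - 3)^2*(a + 2)*(a - 2)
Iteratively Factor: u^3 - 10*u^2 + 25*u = (u)*(u^2 - 10*u + 25) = u*(u - 5)*(u - 5)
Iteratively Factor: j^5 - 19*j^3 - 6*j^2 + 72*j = (j + 3)*(j^4 - 3*j^3 - 10*j^2 + 24*j) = (j - 2)*(j + 3)*(j^3 - j^2 - 12*j) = (j - 4)*(j - 2)*(j + 3)*(j^2 + 3*j) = j*(j - 4)*(j - 2)*(j + 3)*(j + 3)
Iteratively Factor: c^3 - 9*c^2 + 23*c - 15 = (c - 5)*(c^2 - 4*c + 3) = (c - 5)*(c - 1)*(c - 3)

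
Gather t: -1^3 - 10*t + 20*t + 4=10*t + 3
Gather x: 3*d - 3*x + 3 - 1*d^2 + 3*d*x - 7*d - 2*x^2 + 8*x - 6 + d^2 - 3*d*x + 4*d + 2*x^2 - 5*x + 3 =0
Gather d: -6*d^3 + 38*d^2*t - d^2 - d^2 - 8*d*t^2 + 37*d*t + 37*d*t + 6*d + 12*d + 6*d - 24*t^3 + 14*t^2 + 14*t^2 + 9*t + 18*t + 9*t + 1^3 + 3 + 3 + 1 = -6*d^3 + d^2*(38*t - 2) + d*(-8*t^2 + 74*t + 24) - 24*t^3 + 28*t^2 + 36*t + 8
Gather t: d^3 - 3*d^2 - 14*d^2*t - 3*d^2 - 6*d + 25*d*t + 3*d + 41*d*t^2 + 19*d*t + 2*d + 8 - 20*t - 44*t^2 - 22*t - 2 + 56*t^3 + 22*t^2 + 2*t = d^3 - 6*d^2 - d + 56*t^3 + t^2*(41*d - 22) + t*(-14*d^2 + 44*d - 40) + 6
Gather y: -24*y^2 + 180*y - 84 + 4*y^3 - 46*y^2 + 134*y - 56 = 4*y^3 - 70*y^2 + 314*y - 140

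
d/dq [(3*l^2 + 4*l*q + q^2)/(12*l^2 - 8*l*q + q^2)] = 6*l*(12*l^2 + 3*l*q - 2*q^2)/(144*l^4 - 192*l^3*q + 88*l^2*q^2 - 16*l*q^3 + q^4)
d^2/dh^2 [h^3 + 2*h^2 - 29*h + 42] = 6*h + 4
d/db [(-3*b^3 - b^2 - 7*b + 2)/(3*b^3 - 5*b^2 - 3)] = (18*b^4 + 42*b^3 - 26*b^2 + 26*b + 21)/(9*b^6 - 30*b^5 + 25*b^4 - 18*b^3 + 30*b^2 + 9)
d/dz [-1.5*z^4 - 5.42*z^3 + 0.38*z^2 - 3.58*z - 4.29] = -6.0*z^3 - 16.26*z^2 + 0.76*z - 3.58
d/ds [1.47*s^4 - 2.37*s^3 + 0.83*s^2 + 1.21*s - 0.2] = 5.88*s^3 - 7.11*s^2 + 1.66*s + 1.21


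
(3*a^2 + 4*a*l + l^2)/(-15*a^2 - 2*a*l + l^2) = (-a - l)/(5*a - l)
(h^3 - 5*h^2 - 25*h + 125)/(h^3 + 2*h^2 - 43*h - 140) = (h^2 - 10*h + 25)/(h^2 - 3*h - 28)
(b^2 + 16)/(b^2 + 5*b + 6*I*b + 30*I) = (b^2 + 16)/(b^2 + b*(5 + 6*I) + 30*I)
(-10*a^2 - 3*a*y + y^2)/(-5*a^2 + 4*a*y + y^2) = (-10*a^2 - 3*a*y + y^2)/(-5*a^2 + 4*a*y + y^2)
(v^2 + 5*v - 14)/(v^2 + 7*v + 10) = (v^2 + 5*v - 14)/(v^2 + 7*v + 10)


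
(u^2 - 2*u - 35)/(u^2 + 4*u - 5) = (u - 7)/(u - 1)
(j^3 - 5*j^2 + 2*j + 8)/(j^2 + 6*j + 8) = (j^3 - 5*j^2 + 2*j + 8)/(j^2 + 6*j + 8)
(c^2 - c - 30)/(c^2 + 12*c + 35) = (c - 6)/(c + 7)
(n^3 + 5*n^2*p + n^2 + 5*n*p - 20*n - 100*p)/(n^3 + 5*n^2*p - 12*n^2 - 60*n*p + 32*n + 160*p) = (n + 5)/(n - 8)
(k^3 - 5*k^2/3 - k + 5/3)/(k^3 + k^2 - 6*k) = (k^3 - 5*k^2/3 - k + 5/3)/(k*(k^2 + k - 6))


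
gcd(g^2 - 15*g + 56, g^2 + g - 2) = 1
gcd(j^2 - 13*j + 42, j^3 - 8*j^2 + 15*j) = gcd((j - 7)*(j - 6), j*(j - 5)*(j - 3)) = 1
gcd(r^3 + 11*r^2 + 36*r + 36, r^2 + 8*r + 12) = r^2 + 8*r + 12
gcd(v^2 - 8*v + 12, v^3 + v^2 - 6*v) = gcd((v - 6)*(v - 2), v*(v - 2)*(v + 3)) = v - 2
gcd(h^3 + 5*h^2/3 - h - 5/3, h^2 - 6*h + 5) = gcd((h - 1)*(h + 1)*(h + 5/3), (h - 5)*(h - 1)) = h - 1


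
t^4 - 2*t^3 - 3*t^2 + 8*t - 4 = (t - 2)*(t - 1)^2*(t + 2)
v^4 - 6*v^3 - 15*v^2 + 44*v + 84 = (v - 7)*(v - 3)*(v + 2)^2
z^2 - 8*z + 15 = (z - 5)*(z - 3)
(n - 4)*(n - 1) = n^2 - 5*n + 4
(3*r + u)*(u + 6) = 3*r*u + 18*r + u^2 + 6*u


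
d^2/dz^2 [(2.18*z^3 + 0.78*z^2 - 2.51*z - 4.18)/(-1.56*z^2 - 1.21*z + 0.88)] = (2.1316282072803e-14*z^4 + 2.792444*z^3 + 68.537568*z^2 + 57.886224*z + 27.853716)/(3.796416*z^6 + 8.833968*z^5 + 0.427283999999998*z^4 - 8.194967*z^3 - 0.241032*z^2 + 2.811072*z - 0.681472)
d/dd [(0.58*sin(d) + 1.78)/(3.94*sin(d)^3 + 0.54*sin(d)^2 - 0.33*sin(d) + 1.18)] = (-4.5704*sin(d)^3 - 21.3528*sin(d)^2 - 1.9224*sin(d) + 1.2718)*cos(d)/(15.5236*sin(d)^6 + 4.2552*sin(d)^5 - 2.3088*sin(d)^4 + 8.942*sin(d)^3 + 1.3833*sin(d)^2 - 0.7788*sin(d) + 1.3924)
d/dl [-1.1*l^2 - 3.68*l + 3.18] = -2.2*l - 3.68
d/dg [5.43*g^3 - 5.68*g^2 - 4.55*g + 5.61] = 16.29*g^2 - 11.36*g - 4.55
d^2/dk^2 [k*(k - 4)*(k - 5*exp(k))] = -5*k^2*exp(k) + 6*k + 30*exp(k) - 8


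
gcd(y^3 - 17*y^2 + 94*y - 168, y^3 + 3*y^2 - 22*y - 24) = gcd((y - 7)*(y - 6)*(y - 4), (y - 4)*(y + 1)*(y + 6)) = y - 4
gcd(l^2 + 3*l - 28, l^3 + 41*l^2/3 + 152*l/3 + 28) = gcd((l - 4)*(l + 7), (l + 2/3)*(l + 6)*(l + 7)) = l + 7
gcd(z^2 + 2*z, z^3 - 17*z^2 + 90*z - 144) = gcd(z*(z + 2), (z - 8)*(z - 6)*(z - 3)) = 1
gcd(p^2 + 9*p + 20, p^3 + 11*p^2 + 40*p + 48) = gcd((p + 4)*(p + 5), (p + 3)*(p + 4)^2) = p + 4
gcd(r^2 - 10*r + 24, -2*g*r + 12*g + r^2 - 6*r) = r - 6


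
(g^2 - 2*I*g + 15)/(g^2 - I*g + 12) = (g - 5*I)/(g - 4*I)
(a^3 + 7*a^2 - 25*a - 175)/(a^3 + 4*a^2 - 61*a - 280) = (a - 5)/(a - 8)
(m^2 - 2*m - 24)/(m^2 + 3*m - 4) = (m - 6)/(m - 1)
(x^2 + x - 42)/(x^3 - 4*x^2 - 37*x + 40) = (x^2 + x - 42)/(x^3 - 4*x^2 - 37*x + 40)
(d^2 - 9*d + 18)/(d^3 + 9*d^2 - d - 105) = (d - 6)/(d^2 + 12*d + 35)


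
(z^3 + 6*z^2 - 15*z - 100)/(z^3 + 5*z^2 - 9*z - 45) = (z^2 + z - 20)/(z^2 - 9)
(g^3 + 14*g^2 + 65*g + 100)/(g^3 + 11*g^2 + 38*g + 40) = (g + 5)/(g + 2)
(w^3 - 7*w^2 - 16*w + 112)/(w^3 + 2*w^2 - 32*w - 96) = (w^2 - 11*w + 28)/(w^2 - 2*w - 24)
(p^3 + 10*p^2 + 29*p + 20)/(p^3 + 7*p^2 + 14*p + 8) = (p + 5)/(p + 2)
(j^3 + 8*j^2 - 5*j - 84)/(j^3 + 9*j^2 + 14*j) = (j^2 + j - 12)/(j*(j + 2))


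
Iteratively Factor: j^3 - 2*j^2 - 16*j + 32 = (j + 4)*(j^2 - 6*j + 8) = (j - 4)*(j + 4)*(j - 2)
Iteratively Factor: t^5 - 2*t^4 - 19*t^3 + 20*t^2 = (t - 1)*(t^4 - t^3 - 20*t^2) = (t - 5)*(t - 1)*(t^3 + 4*t^2) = (t - 5)*(t - 1)*(t + 4)*(t^2) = t*(t - 5)*(t - 1)*(t + 4)*(t)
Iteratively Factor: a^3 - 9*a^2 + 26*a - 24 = (a - 2)*(a^2 - 7*a + 12) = (a - 3)*(a - 2)*(a - 4)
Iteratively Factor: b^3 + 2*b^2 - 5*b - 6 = (b - 2)*(b^2 + 4*b + 3) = (b - 2)*(b + 1)*(b + 3)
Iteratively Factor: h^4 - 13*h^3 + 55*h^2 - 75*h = (h - 5)*(h^3 - 8*h^2 + 15*h) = h*(h - 5)*(h^2 - 8*h + 15) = h*(h - 5)*(h - 3)*(h - 5)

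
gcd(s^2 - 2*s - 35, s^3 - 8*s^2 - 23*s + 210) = s^2 - 2*s - 35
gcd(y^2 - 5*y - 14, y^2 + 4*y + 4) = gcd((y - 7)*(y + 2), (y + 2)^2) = y + 2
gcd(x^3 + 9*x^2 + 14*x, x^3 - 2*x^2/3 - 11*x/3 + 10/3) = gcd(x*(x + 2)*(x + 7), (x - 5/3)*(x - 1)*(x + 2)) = x + 2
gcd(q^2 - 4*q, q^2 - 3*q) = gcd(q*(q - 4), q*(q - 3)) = q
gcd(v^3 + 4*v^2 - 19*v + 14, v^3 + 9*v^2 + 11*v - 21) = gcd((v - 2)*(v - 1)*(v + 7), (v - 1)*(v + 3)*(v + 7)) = v^2 + 6*v - 7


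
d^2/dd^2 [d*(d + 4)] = 2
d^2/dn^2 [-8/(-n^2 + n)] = 16*(-n*(n - 1) + (2*n - 1)^2)/(n^3*(n - 1)^3)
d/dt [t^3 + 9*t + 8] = 3*t^2 + 9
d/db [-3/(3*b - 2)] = 9/(3*b - 2)^2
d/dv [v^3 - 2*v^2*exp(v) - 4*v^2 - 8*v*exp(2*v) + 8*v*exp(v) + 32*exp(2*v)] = -2*v^2*exp(v) + 3*v^2 - 16*v*exp(2*v) + 4*v*exp(v) - 8*v + 56*exp(2*v) + 8*exp(v)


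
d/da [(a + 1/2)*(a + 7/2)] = 2*a + 4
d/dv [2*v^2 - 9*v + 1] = 4*v - 9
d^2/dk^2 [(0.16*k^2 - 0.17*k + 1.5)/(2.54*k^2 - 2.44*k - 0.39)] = (-0.210311999999998*k^3 + 59.015376*k^2 - 56.788812*k + 21.204816)/(16.387064*k^6 - 47.225712*k^5 + 37.81806*k^4 - 0.0244000000000018*k^3 - 5.80671*k^2 - 1.113372*k - 0.059319)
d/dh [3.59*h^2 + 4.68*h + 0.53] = 7.18*h + 4.68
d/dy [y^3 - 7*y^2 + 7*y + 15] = 3*y^2 - 14*y + 7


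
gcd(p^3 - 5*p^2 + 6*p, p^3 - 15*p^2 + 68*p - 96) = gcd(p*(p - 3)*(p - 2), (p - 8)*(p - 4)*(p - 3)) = p - 3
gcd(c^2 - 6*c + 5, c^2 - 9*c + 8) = c - 1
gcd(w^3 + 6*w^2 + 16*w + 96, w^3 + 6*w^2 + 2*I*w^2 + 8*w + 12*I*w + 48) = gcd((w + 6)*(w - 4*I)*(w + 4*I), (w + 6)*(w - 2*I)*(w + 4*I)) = w^2 + w*(6 + 4*I) + 24*I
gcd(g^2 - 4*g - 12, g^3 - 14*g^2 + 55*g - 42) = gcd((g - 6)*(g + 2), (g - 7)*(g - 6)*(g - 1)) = g - 6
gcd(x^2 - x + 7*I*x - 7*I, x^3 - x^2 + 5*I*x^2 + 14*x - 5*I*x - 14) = x^2 + x*(-1 + 7*I) - 7*I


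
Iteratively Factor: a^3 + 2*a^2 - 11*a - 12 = (a - 3)*(a^2 + 5*a + 4) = (a - 3)*(a + 1)*(a + 4)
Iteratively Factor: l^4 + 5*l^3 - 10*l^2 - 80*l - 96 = (l - 4)*(l^3 + 9*l^2 + 26*l + 24) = (l - 4)*(l + 2)*(l^2 + 7*l + 12) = (l - 4)*(l + 2)*(l + 3)*(l + 4)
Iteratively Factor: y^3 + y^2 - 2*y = (y)*(y^2 + y - 2) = y*(y + 2)*(y - 1)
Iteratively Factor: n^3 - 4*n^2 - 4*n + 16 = (n + 2)*(n^2 - 6*n + 8) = (n - 2)*(n + 2)*(n - 4)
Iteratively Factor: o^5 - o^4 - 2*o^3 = (o)*(o^4 - o^3 - 2*o^2) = o^2*(o^3 - o^2 - 2*o) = o^2*(o - 2)*(o^2 + o) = o^3*(o - 2)*(o + 1)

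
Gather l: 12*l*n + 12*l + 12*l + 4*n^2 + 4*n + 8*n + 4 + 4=l*(12*n + 24) + 4*n^2 + 12*n + 8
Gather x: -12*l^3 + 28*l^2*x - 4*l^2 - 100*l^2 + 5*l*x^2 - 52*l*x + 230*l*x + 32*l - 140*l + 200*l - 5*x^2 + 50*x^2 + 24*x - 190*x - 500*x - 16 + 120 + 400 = -12*l^3 - 104*l^2 + 92*l + x^2*(5*l + 45) + x*(28*l^2 + 178*l - 666) + 504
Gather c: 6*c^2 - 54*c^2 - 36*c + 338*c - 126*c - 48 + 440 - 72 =-48*c^2 + 176*c + 320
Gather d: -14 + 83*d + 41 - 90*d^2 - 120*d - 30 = -90*d^2 - 37*d - 3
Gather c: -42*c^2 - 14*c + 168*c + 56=-42*c^2 + 154*c + 56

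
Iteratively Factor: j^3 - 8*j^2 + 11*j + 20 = (j + 1)*(j^2 - 9*j + 20) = (j - 4)*(j + 1)*(j - 5)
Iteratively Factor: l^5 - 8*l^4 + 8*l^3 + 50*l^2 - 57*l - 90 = (l - 3)*(l^4 - 5*l^3 - 7*l^2 + 29*l + 30) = (l - 5)*(l - 3)*(l^3 - 7*l - 6) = (l - 5)*(l - 3)*(l + 1)*(l^2 - l - 6) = (l - 5)*(l - 3)*(l + 1)*(l + 2)*(l - 3)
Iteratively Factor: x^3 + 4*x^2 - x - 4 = (x - 1)*(x^2 + 5*x + 4) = (x - 1)*(x + 4)*(x + 1)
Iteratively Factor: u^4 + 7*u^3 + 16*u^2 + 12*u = (u)*(u^3 + 7*u^2 + 16*u + 12) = u*(u + 2)*(u^2 + 5*u + 6) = u*(u + 2)^2*(u + 3)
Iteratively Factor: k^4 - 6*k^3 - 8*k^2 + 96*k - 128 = (k - 4)*(k^3 - 2*k^2 - 16*k + 32) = (k - 4)*(k + 4)*(k^2 - 6*k + 8) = (k - 4)^2*(k + 4)*(k - 2)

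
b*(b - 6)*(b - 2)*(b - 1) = b^4 - 9*b^3 + 20*b^2 - 12*b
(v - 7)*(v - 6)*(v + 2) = v^3 - 11*v^2 + 16*v + 84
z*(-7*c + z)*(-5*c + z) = 35*c^2*z - 12*c*z^2 + z^3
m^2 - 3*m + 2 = (m - 2)*(m - 1)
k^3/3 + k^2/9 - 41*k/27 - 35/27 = (k/3 + 1/3)*(k - 7/3)*(k + 5/3)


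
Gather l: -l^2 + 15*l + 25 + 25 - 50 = -l^2 + 15*l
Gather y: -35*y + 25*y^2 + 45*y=25*y^2 + 10*y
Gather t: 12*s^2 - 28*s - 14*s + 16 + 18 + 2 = 12*s^2 - 42*s + 36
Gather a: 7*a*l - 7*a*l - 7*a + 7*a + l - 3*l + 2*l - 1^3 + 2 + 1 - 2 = 0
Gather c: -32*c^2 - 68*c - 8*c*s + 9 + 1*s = -32*c^2 + c*(-8*s - 68) + s + 9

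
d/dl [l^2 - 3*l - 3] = 2*l - 3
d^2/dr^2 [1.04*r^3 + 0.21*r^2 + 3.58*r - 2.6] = 6.24*r + 0.42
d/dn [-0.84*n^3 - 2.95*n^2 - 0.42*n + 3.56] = -2.52*n^2 - 5.9*n - 0.42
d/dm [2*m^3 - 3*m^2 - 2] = 6*m*(m - 1)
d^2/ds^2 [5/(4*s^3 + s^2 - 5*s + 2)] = 10*(-(12*s + 1)*(4*s^3 + s^2 - 5*s + 2) + (12*s^2 + 2*s - 5)^2)/(4*s^3 + s^2 - 5*s + 2)^3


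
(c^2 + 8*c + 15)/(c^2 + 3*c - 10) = (c + 3)/(c - 2)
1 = 1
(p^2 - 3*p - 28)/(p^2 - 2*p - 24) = (p - 7)/(p - 6)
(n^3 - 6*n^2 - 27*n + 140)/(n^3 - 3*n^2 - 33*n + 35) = (n - 4)/(n - 1)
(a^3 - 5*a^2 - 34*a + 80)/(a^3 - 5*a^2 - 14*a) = (-a^3 + 5*a^2 + 34*a - 80)/(a*(-a^2 + 5*a + 14))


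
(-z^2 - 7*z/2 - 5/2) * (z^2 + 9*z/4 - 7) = -z^4 - 23*z^3/4 - 27*z^2/8 + 151*z/8 + 35/2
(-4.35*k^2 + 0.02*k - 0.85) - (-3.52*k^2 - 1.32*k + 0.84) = -0.83*k^2 + 1.34*k - 1.69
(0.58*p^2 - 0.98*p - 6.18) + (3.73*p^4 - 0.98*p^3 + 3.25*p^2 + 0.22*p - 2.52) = 3.73*p^4 - 0.98*p^3 + 3.83*p^2 - 0.76*p - 8.7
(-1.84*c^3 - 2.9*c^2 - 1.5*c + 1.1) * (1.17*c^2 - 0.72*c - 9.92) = -2.1528*c^5 - 2.0682*c^4 + 18.5858*c^3 + 31.135*c^2 + 14.088*c - 10.912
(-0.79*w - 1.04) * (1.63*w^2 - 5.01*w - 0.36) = -1.2877*w^3 + 2.2627*w^2 + 5.4948*w + 0.3744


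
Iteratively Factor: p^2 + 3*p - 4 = (p - 1)*(p + 4)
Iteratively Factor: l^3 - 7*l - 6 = (l - 3)*(l^2 + 3*l + 2) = (l - 3)*(l + 2)*(l + 1)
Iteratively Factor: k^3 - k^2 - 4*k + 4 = (k - 2)*(k^2 + k - 2) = (k - 2)*(k + 2)*(k - 1)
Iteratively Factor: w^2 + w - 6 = (w + 3)*(w - 2)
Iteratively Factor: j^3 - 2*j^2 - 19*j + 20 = (j - 5)*(j^2 + 3*j - 4) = (j - 5)*(j + 4)*(j - 1)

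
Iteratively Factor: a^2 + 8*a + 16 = (a + 4)*(a + 4)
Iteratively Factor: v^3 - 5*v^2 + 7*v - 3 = (v - 1)*(v^2 - 4*v + 3) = (v - 3)*(v - 1)*(v - 1)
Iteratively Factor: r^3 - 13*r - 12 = (r + 1)*(r^2 - r - 12) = (r + 1)*(r + 3)*(r - 4)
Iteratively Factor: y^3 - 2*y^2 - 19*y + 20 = (y + 4)*(y^2 - 6*y + 5) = (y - 1)*(y + 4)*(y - 5)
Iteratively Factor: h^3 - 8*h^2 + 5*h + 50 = (h - 5)*(h^2 - 3*h - 10) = (h - 5)*(h + 2)*(h - 5)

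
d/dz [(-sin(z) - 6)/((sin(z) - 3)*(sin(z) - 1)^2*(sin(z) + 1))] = (3*sin(z)^3 + 19*sin(z)^2 - 51*sin(z) - 27)/((sin(z) - 3)^2*(sin(z) - 1)*cos(z)^3)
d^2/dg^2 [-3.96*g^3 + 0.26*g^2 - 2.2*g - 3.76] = 0.52 - 23.76*g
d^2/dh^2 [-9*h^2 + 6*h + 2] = -18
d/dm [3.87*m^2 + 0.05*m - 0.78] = 7.74*m + 0.05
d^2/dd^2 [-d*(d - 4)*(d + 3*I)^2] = -12*d^2 + d*(24 - 36*I) + 18 + 48*I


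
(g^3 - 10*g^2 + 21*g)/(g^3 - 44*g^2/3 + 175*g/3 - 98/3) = 3*g*(g - 3)/(3*g^2 - 23*g + 14)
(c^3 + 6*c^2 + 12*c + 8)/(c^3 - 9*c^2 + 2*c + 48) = (c^2 + 4*c + 4)/(c^2 - 11*c + 24)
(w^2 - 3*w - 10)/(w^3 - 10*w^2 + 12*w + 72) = (w - 5)/(w^2 - 12*w + 36)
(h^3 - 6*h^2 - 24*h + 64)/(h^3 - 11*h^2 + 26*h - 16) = (h + 4)/(h - 1)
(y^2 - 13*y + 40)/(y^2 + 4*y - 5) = (y^2 - 13*y + 40)/(y^2 + 4*y - 5)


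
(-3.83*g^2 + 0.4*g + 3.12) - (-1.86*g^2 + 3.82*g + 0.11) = -1.97*g^2 - 3.42*g + 3.01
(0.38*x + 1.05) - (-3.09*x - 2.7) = 3.47*x + 3.75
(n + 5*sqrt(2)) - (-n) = 2*n + 5*sqrt(2)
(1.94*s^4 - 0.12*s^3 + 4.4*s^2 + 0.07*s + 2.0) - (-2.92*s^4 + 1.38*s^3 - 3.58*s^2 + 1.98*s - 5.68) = 4.86*s^4 - 1.5*s^3 + 7.98*s^2 - 1.91*s + 7.68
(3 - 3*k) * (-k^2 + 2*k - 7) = 3*k^3 - 9*k^2 + 27*k - 21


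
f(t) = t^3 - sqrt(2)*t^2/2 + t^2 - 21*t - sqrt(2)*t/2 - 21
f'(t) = 3*t^2 - sqrt(2)*t + 2*t - 21 - sqrt(2)/2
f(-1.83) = 13.58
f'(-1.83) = -12.73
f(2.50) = -57.81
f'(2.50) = -1.49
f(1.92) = -54.52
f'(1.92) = -9.52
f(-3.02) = 19.68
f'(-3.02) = 3.89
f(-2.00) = 15.59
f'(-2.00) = -10.88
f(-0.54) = -9.35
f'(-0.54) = -21.15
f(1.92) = -54.52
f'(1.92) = -9.52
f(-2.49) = 19.43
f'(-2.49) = -4.57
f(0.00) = -21.00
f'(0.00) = -21.71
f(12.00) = 1488.69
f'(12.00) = 417.32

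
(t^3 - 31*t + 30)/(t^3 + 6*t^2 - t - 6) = (t - 5)/(t + 1)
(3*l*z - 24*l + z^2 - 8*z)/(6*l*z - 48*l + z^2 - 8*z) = (3*l + z)/(6*l + z)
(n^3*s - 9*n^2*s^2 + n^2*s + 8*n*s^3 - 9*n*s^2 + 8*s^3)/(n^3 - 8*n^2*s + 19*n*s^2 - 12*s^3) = s*(n^2 - 8*n*s + n - 8*s)/(n^2 - 7*n*s + 12*s^2)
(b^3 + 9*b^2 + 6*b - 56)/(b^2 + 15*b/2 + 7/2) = 2*(b^2 + 2*b - 8)/(2*b + 1)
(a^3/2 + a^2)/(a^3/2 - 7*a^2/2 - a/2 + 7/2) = a^2*(a + 2)/(a^3 - 7*a^2 - a + 7)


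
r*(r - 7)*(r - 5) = r^3 - 12*r^2 + 35*r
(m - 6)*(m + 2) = m^2 - 4*m - 12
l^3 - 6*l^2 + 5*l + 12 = (l - 4)*(l - 3)*(l + 1)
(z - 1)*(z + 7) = z^2 + 6*z - 7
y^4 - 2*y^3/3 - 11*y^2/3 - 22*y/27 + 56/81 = (y - 7/3)*(y - 1/3)*(y + 2/3)*(y + 4/3)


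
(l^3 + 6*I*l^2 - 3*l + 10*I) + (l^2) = l^3 + l^2 + 6*I*l^2 - 3*l + 10*I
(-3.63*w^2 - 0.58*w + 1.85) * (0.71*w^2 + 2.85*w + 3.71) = -2.5773*w^4 - 10.7573*w^3 - 13.8068*w^2 + 3.1207*w + 6.8635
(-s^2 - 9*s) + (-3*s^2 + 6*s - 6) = -4*s^2 - 3*s - 6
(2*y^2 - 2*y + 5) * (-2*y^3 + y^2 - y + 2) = -4*y^5 + 6*y^4 - 14*y^3 + 11*y^2 - 9*y + 10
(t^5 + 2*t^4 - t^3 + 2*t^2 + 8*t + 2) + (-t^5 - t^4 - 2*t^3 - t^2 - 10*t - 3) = t^4 - 3*t^3 + t^2 - 2*t - 1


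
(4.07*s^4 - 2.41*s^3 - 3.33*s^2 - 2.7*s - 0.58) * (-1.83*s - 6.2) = -7.4481*s^5 - 20.8237*s^4 + 21.0359*s^3 + 25.587*s^2 + 17.8014*s + 3.596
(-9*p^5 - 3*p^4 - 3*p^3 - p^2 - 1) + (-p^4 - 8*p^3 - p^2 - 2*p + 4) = -9*p^5 - 4*p^4 - 11*p^3 - 2*p^2 - 2*p + 3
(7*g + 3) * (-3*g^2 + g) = -21*g^3 - 2*g^2 + 3*g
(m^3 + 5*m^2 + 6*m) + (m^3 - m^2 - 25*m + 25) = 2*m^3 + 4*m^2 - 19*m + 25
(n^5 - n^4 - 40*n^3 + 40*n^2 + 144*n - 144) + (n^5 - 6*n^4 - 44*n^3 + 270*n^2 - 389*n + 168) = 2*n^5 - 7*n^4 - 84*n^3 + 310*n^2 - 245*n + 24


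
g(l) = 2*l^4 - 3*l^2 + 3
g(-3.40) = 235.59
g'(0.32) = -1.66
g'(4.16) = 550.97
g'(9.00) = 5778.00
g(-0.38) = 2.61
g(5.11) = 1288.35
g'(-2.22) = -74.21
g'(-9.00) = -5778.00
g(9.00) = 12882.00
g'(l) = 8*l^3 - 6*l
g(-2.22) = 36.79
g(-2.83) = 107.26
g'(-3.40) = -294.03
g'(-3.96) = -473.03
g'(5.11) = 1036.80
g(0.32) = 2.71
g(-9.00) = 12882.00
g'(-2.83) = -164.34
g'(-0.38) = 1.84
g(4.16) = 550.05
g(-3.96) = 447.78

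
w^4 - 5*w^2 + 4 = (w - 2)*(w - 1)*(w + 1)*(w + 2)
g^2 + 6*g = g*(g + 6)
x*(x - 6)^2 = x^3 - 12*x^2 + 36*x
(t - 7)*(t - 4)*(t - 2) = t^3 - 13*t^2 + 50*t - 56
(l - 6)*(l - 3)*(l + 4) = l^3 - 5*l^2 - 18*l + 72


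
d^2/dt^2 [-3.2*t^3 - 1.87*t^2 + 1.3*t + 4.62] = -19.2*t - 3.74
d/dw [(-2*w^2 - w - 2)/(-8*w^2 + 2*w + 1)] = 3*(-4*w^2 - 12*w + 1)/(64*w^4 - 32*w^3 - 12*w^2 + 4*w + 1)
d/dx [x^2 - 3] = 2*x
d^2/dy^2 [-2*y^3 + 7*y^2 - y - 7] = 14 - 12*y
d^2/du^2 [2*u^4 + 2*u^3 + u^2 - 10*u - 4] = 24*u^2 + 12*u + 2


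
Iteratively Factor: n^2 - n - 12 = (n + 3)*(n - 4)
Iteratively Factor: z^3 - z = (z - 1)*(z^2 + z) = z*(z - 1)*(z + 1)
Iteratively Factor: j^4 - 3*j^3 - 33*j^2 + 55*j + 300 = (j - 5)*(j^3 + 2*j^2 - 23*j - 60) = (j - 5)*(j + 3)*(j^2 - j - 20) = (j - 5)*(j + 3)*(j + 4)*(j - 5)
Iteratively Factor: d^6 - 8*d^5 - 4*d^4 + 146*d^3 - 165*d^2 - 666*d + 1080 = (d + 3)*(d^5 - 11*d^4 + 29*d^3 + 59*d^2 - 342*d + 360) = (d - 3)*(d + 3)*(d^4 - 8*d^3 + 5*d^2 + 74*d - 120) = (d - 3)*(d + 3)^2*(d^3 - 11*d^2 + 38*d - 40) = (d - 4)*(d - 3)*(d + 3)^2*(d^2 - 7*d + 10) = (d - 5)*(d - 4)*(d - 3)*(d + 3)^2*(d - 2)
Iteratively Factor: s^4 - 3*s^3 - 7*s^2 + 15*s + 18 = (s + 1)*(s^3 - 4*s^2 - 3*s + 18) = (s + 1)*(s + 2)*(s^2 - 6*s + 9) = (s - 3)*(s + 1)*(s + 2)*(s - 3)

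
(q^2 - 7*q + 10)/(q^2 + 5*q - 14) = (q - 5)/(q + 7)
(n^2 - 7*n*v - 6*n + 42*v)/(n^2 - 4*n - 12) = (n - 7*v)/(n + 2)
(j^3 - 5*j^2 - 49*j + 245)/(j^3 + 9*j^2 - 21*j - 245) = (j - 7)/(j + 7)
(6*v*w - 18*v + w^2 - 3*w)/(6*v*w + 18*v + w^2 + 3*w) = (w - 3)/(w + 3)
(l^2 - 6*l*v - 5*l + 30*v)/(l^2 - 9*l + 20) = (l - 6*v)/(l - 4)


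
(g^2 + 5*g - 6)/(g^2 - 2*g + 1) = (g + 6)/(g - 1)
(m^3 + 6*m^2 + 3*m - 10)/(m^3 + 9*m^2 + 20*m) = (m^2 + m - 2)/(m*(m + 4))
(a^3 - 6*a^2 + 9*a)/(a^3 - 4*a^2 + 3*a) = (a - 3)/(a - 1)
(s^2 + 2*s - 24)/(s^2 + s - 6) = (s^2 + 2*s - 24)/(s^2 + s - 6)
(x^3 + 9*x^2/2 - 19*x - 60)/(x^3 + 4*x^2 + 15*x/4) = 2*(x^2 + 2*x - 24)/(x*(2*x + 3))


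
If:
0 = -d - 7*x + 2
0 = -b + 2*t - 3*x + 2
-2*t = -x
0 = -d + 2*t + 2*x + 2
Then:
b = 2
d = 2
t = 0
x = 0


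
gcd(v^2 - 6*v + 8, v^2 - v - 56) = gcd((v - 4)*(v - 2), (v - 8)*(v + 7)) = 1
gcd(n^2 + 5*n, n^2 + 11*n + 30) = n + 5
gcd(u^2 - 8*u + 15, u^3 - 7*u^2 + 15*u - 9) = u - 3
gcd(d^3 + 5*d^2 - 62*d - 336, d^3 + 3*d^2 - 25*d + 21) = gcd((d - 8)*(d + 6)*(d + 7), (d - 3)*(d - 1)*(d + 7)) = d + 7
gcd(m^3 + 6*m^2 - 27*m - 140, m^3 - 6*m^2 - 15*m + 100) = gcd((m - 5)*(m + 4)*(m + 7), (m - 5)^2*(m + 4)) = m^2 - m - 20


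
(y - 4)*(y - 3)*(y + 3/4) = y^3 - 25*y^2/4 + 27*y/4 + 9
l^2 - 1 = (l - 1)*(l + 1)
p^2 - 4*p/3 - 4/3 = (p - 2)*(p + 2/3)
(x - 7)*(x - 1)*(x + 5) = x^3 - 3*x^2 - 33*x + 35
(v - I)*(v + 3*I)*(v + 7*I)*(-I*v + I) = -I*v^4 + 9*v^3 + I*v^3 - 9*v^2 + 11*I*v^2 + 21*v - 11*I*v - 21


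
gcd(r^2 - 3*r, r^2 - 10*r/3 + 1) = r - 3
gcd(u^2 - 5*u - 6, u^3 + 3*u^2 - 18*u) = 1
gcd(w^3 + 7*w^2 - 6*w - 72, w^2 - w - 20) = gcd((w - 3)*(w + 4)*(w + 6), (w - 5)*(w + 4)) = w + 4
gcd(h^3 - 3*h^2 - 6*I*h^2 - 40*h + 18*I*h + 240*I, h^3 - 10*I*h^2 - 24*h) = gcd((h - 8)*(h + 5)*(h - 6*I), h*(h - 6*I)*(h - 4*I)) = h - 6*I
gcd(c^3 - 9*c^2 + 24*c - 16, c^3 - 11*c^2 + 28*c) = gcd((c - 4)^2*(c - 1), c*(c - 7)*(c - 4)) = c - 4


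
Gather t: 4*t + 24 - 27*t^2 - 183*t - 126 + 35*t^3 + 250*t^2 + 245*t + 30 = 35*t^3 + 223*t^2 + 66*t - 72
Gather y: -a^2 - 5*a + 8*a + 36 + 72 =-a^2 + 3*a + 108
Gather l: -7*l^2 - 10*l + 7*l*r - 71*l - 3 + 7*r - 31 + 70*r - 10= -7*l^2 + l*(7*r - 81) + 77*r - 44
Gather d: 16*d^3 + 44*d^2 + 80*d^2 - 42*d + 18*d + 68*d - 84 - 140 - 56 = 16*d^3 + 124*d^2 + 44*d - 280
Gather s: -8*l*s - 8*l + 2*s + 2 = -8*l + s*(2 - 8*l) + 2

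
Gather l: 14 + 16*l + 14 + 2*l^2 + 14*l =2*l^2 + 30*l + 28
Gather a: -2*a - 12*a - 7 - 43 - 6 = -14*a - 56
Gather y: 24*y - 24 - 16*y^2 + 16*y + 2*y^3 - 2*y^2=2*y^3 - 18*y^2 + 40*y - 24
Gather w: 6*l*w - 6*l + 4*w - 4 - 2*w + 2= -6*l + w*(6*l + 2) - 2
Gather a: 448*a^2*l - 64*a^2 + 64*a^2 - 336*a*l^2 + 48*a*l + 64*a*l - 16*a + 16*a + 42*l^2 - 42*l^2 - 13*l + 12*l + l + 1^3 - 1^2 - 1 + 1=448*a^2*l + a*(-336*l^2 + 112*l)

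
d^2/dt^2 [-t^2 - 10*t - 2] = -2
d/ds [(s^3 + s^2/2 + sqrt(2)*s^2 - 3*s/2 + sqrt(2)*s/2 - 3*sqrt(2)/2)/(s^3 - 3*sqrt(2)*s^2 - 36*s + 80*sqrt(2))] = (-4*sqrt(2)*s^4 - s^4/2 - 69*s^3 - sqrt(2)*s^3 - 15*s^2 + 204*sqrt(2)*s^2 + 80*sqrt(2)*s + 302*s - 174*sqrt(2) + 80)/(s^6 - 6*sqrt(2)*s^5 - 54*s^4 + 376*sqrt(2)*s^3 + 336*s^2 - 5760*sqrt(2)*s + 12800)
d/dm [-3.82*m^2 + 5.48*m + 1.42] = 5.48 - 7.64*m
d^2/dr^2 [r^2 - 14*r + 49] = 2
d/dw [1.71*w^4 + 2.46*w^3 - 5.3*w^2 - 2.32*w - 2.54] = 6.84*w^3 + 7.38*w^2 - 10.6*w - 2.32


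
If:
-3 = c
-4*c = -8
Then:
No Solution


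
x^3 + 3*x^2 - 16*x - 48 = (x - 4)*(x + 3)*(x + 4)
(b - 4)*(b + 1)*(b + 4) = b^3 + b^2 - 16*b - 16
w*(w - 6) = w^2 - 6*w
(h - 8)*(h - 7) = h^2 - 15*h + 56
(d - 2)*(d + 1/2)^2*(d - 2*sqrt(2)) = d^4 - 2*sqrt(2)*d^3 - d^3 - 7*d^2/4 + 2*sqrt(2)*d^2 - d/2 + 7*sqrt(2)*d/2 + sqrt(2)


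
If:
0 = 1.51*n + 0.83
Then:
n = -0.55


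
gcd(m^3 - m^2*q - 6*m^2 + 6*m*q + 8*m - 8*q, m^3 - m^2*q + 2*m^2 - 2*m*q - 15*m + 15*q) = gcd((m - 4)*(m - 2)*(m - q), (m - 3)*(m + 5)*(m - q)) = -m + q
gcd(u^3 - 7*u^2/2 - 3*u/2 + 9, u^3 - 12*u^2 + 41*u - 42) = u^2 - 5*u + 6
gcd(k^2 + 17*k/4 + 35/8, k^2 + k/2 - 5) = k + 5/2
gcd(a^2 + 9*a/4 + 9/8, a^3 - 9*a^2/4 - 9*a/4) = a + 3/4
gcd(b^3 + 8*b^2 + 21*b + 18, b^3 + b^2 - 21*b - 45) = b^2 + 6*b + 9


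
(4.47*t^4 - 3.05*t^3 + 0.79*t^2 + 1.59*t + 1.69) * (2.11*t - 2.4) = 9.4317*t^5 - 17.1635*t^4 + 8.9869*t^3 + 1.4589*t^2 - 0.2501*t - 4.056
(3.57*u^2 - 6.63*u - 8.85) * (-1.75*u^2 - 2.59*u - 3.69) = -6.2475*u^4 + 2.3562*u^3 + 19.4859*u^2 + 47.3862*u + 32.6565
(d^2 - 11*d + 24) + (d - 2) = d^2 - 10*d + 22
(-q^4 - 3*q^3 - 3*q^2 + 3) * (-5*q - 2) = 5*q^5 + 17*q^4 + 21*q^3 + 6*q^2 - 15*q - 6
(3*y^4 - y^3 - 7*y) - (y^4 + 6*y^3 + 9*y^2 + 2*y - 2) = 2*y^4 - 7*y^3 - 9*y^2 - 9*y + 2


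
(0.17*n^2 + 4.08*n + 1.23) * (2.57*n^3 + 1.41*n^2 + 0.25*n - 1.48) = 0.4369*n^5 + 10.7253*n^4 + 8.9564*n^3 + 2.5027*n^2 - 5.7309*n - 1.8204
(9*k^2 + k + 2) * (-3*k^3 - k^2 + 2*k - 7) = -27*k^5 - 12*k^4 + 11*k^3 - 63*k^2 - 3*k - 14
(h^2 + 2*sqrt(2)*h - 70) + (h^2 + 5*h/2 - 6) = 2*h^2 + 5*h/2 + 2*sqrt(2)*h - 76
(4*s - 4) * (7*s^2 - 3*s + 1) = 28*s^3 - 40*s^2 + 16*s - 4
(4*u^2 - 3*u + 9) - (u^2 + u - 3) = 3*u^2 - 4*u + 12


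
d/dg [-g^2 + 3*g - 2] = 3 - 2*g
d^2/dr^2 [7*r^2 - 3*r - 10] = 14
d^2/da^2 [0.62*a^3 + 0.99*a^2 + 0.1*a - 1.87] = 3.72*a + 1.98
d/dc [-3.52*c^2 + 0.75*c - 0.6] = 0.75 - 7.04*c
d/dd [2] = 0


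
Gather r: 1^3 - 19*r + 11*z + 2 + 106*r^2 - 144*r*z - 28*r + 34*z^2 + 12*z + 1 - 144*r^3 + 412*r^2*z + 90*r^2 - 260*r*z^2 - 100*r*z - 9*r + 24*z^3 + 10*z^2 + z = -144*r^3 + r^2*(412*z + 196) + r*(-260*z^2 - 244*z - 56) + 24*z^3 + 44*z^2 + 24*z + 4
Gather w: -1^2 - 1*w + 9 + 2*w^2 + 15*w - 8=2*w^2 + 14*w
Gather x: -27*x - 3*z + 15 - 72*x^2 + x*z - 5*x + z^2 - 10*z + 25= -72*x^2 + x*(z - 32) + z^2 - 13*z + 40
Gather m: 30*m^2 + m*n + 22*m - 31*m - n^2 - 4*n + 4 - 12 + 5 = 30*m^2 + m*(n - 9) - n^2 - 4*n - 3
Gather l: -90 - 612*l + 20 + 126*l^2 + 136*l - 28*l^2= 98*l^2 - 476*l - 70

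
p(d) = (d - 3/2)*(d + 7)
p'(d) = 2*d + 11/2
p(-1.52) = -16.55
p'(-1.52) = 2.46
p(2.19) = 6.34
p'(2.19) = 9.88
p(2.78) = 12.52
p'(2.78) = 11.06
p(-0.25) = -11.81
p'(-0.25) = 5.00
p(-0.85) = -14.45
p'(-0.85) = 3.80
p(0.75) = -5.81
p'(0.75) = 7.00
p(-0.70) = -13.86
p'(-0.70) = 4.10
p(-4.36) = -15.47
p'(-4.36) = -3.22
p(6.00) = 58.50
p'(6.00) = 17.50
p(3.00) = 15.00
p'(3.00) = 11.50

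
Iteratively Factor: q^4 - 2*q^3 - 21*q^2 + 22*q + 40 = (q - 2)*(q^3 - 21*q - 20) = (q - 2)*(q + 4)*(q^2 - 4*q - 5) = (q - 2)*(q + 1)*(q + 4)*(q - 5)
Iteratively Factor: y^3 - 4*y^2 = (y - 4)*(y^2) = y*(y - 4)*(y)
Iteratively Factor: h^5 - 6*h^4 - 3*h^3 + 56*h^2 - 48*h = (h + 3)*(h^4 - 9*h^3 + 24*h^2 - 16*h) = (h - 4)*(h + 3)*(h^3 - 5*h^2 + 4*h) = h*(h - 4)*(h + 3)*(h^2 - 5*h + 4) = h*(h - 4)*(h - 1)*(h + 3)*(h - 4)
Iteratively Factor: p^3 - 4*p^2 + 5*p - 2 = (p - 1)*(p^2 - 3*p + 2) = (p - 1)^2*(p - 2)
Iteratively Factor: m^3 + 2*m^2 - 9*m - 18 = (m + 2)*(m^2 - 9) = (m - 3)*(m + 2)*(m + 3)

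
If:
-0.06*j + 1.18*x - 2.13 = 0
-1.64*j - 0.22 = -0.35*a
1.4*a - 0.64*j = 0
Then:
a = -0.07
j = -0.15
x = 1.80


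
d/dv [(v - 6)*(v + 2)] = 2*v - 4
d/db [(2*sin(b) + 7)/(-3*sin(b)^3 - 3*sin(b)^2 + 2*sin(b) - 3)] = (12*sin(b)^3 + 69*sin(b)^2 + 42*sin(b) - 20)*cos(b)/(3*sin(b)^3 + 3*sin(b)^2 - 2*sin(b) + 3)^2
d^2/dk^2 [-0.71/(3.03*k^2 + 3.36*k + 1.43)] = (13.036878*k^2 + 14.456736*k - 0.71*(6.06*k + 3.36)*(12.12*k + 6.72) + 6.152718)/(3.03*k^2 + 3.36*k + 1.43)^3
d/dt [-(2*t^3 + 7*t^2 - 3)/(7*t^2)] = -2/7 - 6/(7*t^3)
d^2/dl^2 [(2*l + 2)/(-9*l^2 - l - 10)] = 4*(-(l + 1)*(18*l + 1)^2 + (27*l + 10)*(9*l^2 + l + 10))/(9*l^2 + l + 10)^3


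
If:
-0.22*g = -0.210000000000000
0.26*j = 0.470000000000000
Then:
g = 0.95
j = 1.81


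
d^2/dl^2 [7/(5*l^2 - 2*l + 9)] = 14*(-25*l^2 + 10*l + 4*(5*l - 1)^2 - 45)/(5*l^2 - 2*l + 9)^3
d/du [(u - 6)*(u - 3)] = 2*u - 9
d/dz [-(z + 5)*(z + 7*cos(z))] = -z + (z + 5)*(7*sin(z) - 1) - 7*cos(z)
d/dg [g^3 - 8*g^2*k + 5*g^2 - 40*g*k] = 3*g^2 - 16*g*k + 10*g - 40*k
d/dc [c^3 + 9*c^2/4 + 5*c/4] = 3*c^2 + 9*c/2 + 5/4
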